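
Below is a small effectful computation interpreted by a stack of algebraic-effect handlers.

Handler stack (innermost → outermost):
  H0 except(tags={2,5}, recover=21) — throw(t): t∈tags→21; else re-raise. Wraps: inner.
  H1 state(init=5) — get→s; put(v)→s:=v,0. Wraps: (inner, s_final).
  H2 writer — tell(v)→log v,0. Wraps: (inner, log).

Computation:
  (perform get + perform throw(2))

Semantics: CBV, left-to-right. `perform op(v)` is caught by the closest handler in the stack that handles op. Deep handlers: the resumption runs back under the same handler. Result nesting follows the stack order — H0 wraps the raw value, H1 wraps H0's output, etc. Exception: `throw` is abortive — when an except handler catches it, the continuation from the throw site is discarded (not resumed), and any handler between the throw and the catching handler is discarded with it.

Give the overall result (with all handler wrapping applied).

Answer: ((21, 5), ())

Working:
get @ H1 ⇒ 5
throw(2) @ H0 caught ⇒ 21
H1 returns (21, 5)
H2 returns ((21, 5), ())
= ((21, 5), ())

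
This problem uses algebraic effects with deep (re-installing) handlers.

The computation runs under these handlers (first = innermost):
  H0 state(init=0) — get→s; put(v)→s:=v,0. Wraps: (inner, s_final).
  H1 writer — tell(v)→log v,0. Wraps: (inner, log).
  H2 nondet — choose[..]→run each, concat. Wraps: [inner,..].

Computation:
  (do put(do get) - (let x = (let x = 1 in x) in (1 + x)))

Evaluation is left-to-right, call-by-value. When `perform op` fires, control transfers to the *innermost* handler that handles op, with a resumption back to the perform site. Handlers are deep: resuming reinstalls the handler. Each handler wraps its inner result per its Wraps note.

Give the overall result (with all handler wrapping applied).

Answer: [((-2, 0), ())]

Step-by-step:
get @ H0 ⇒ 0
put(0) @ H0 ⇒ s:=0
H0 returns (-2, 0)
H1 returns ((-2, 0), ())
H2 returns [((-2, 0), ())]
= [((-2, 0), ())]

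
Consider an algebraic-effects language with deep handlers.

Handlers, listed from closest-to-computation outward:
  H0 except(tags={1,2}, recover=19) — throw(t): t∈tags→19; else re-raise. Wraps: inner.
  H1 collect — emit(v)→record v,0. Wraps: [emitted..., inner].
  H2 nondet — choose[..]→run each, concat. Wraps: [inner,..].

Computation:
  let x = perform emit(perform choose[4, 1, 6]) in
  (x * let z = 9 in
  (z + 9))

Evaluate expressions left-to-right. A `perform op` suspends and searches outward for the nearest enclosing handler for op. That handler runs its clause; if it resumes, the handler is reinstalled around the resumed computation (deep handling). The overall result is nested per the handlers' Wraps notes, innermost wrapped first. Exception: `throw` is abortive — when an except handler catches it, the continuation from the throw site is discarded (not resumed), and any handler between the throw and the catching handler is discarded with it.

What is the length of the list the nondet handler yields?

Step-by-step:
choose[4, 1, 6] @ H2
  branch[0] choose=4:
    emit(4) @ H1 ⇒ out+=4
    H0 returns 0
    H1 returns [4, 0]
    H2 returns [[4, 0]]
  branch[1] choose=1:
    emit(1) @ H1 ⇒ out+=1
    H0 returns 0
    H1 returns [1, 0]
    H2 returns [[1, 0]]
  branch[2] choose=6:
    emit(6) @ H1 ⇒ out+=6
    H0 returns 0
    H1 returns [6, 0]
    H2 returns [[6, 0]]
= [[4, 0], [1, 0], [6, 0]]

Answer: 3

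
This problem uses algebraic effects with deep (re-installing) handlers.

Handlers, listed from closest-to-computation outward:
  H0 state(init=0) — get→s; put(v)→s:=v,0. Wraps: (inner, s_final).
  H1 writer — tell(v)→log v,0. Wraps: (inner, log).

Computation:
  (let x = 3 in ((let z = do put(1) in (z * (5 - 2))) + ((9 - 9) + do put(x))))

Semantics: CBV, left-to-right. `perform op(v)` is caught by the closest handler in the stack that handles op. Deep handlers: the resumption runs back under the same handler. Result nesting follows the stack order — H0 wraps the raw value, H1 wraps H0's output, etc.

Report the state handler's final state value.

Answer: 3

Working:
put(1) @ H0 ⇒ s:=1
put(3) @ H0 ⇒ s:=3
H0 returns (0, 3)
H1 returns ((0, 3), ())
= ((0, 3), ())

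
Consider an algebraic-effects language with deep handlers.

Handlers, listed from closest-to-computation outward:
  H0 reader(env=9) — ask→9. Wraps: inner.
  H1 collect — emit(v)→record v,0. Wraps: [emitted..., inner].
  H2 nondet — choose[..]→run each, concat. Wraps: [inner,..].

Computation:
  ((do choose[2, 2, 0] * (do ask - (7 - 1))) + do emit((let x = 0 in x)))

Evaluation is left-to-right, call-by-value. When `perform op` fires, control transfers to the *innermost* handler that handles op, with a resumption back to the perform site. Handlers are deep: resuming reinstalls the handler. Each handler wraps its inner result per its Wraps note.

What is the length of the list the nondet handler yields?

Step-by-step:
choose[2, 2, 0] @ H2
  branch[0] choose=2:
    ask @ H0 ⇒ 9
    emit(0) @ H1 ⇒ out+=0
    H0 returns 6
    H1 returns [0, 6]
    H2 returns [[0, 6]]
  branch[1] choose=2:
    ask @ H0 ⇒ 9
    emit(0) @ H1 ⇒ out+=0
    H0 returns 6
    H1 returns [0, 6]
    H2 returns [[0, 6]]
  branch[2] choose=0:
    ask @ H0 ⇒ 9
    emit(0) @ H1 ⇒ out+=0
    H0 returns 0
    H1 returns [0, 0]
    H2 returns [[0, 0]]
= [[0, 6], [0, 6], [0, 0]]

Answer: 3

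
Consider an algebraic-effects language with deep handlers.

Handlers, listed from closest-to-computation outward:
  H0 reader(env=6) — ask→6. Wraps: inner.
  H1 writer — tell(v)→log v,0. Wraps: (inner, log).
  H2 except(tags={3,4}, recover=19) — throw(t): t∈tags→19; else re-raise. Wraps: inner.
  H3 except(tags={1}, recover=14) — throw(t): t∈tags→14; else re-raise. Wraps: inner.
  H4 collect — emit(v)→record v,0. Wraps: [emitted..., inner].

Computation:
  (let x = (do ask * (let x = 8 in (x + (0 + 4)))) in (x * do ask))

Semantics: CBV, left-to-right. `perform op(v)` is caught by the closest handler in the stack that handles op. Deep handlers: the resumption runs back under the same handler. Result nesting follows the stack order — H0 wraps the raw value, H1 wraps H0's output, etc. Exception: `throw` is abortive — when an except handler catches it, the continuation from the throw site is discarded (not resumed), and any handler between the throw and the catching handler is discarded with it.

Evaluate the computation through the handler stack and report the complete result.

Answer: [(432, ())]

Step-by-step:
ask @ H0 ⇒ 6
ask @ H0 ⇒ 6
H0 returns 432
H1 returns (432, ())
H2 returns (432, ())
H3 returns (432, ())
H4 returns [(432, ())]
= [(432, ())]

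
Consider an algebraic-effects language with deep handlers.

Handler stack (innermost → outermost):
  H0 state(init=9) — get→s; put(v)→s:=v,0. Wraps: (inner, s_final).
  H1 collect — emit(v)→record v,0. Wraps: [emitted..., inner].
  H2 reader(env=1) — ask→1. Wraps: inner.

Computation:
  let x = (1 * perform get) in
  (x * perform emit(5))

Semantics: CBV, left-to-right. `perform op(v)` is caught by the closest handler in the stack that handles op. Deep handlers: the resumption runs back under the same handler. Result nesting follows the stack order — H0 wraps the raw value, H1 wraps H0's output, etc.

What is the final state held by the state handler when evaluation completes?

Answer: 9

Evaluation trace:
get @ H0 ⇒ 9
emit(5) @ H1 ⇒ out+=5
H0 returns (0, 9)
H1 returns [5, (0, 9)]
H2 returns [5, (0, 9)]
= [5, (0, 9)]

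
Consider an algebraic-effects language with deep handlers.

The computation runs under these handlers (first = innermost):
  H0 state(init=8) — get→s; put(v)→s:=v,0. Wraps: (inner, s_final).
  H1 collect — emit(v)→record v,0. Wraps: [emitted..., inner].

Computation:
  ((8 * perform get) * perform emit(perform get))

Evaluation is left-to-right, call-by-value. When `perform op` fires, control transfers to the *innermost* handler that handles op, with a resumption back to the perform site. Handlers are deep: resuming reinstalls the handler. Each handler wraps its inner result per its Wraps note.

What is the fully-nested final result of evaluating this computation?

Working:
get @ H0 ⇒ 8
get @ H0 ⇒ 8
emit(8) @ H1 ⇒ out+=8
H0 returns (0, 8)
H1 returns [8, (0, 8)]
= [8, (0, 8)]

Answer: [8, (0, 8)]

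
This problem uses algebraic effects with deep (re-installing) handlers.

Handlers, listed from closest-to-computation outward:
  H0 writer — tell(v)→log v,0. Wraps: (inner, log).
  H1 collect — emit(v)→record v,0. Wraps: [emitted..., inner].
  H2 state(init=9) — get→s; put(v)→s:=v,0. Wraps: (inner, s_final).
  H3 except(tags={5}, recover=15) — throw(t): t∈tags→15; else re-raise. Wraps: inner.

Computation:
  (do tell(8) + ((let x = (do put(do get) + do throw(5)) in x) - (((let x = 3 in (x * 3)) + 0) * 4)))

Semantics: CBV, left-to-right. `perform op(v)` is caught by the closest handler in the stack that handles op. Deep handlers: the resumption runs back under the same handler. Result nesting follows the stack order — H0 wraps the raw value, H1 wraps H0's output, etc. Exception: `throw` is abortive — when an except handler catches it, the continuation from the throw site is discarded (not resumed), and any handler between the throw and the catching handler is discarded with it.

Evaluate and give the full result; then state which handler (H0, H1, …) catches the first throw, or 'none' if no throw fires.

Step-by-step:
tell(8) @ H0 ⇒ log+=8
get @ H2 ⇒ 9
put(9) @ H2 ⇒ s:=9
throw(5) @ H3 caught ⇒ 15
= 15

Answer: 15 ; first throw caught by: H3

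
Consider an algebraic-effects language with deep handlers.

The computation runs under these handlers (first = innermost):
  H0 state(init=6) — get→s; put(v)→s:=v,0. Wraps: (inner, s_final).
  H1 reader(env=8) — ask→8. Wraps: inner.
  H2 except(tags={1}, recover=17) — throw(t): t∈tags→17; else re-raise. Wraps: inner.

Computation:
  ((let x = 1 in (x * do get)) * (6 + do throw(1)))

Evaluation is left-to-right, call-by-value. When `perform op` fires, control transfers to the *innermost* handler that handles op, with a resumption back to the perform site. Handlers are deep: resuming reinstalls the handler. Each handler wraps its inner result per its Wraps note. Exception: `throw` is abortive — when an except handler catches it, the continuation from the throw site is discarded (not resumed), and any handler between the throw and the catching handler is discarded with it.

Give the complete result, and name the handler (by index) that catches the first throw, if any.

Step-by-step:
get @ H0 ⇒ 6
throw(1) @ H2 caught ⇒ 17
= 17

Answer: 17 ; first throw caught by: H2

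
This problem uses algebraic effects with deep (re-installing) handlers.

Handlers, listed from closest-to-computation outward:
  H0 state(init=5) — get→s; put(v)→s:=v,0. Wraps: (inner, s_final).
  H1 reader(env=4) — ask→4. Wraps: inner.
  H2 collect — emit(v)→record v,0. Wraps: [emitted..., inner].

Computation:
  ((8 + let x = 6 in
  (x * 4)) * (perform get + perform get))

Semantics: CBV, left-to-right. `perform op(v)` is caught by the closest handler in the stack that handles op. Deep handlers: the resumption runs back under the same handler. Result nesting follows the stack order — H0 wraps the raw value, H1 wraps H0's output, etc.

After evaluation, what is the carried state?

Evaluation trace:
get @ H0 ⇒ 5
get @ H0 ⇒ 5
H0 returns (320, 5)
H1 returns (320, 5)
H2 returns [(320, 5)]
= [(320, 5)]

Answer: 5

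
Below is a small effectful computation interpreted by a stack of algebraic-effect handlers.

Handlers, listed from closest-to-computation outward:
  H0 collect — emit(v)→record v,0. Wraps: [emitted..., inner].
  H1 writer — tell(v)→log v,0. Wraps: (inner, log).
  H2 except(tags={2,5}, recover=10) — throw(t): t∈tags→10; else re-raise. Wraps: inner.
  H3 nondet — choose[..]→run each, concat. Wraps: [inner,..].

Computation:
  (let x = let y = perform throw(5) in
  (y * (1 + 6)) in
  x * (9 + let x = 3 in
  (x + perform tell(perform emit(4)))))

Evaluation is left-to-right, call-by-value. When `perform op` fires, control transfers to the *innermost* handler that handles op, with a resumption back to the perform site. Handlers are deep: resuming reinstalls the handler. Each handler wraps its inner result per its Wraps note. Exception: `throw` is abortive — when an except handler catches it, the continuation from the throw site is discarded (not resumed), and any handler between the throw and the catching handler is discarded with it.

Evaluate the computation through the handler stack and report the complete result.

Answer: [10]

Step-by-step:
throw(5) @ H2 caught ⇒ 10
H3 returns [10]
= [10]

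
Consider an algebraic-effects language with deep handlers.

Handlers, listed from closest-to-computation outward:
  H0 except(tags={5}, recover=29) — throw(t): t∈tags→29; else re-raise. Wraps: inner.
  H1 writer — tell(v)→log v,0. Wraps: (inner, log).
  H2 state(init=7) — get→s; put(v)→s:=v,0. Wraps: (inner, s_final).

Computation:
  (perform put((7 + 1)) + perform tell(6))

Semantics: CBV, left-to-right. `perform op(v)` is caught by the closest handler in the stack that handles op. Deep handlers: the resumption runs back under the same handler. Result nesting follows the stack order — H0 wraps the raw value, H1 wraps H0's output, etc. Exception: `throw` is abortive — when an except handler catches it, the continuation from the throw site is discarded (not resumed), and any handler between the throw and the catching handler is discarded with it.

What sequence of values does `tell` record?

Step-by-step:
put(8) @ H2 ⇒ s:=8
tell(6) @ H1 ⇒ log+=6
H0 returns 0
H1 returns (0, (6))
H2 returns ((0, (6)), 8)
= ((0, (6)), 8)

Answer: (6)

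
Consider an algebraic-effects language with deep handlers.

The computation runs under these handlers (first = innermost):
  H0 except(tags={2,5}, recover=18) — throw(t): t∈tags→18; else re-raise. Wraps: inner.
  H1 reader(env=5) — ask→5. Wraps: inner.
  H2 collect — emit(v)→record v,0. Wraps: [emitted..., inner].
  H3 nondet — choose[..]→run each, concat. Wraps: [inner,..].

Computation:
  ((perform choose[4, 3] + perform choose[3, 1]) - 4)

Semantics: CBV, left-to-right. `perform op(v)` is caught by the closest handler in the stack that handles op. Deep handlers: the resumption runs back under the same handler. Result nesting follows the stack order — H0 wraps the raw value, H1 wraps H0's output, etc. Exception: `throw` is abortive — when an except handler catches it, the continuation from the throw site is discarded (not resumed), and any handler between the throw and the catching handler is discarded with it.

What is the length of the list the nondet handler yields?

Answer: 4

Step-by-step:
choose[4, 3] @ H3
  branch[0] choose=4:
    choose[3, 1] @ H3
      branch[0] choose=3:
        H0 returns 3
        H1 returns 3
        H2 returns [3]
        H3 returns [[3]]
      branch[1] choose=1:
        H0 returns 1
        H1 returns 1
        H2 returns [1]
        H3 returns [[1]]
  branch[1] choose=3:
    choose[3, 1] @ H3
      branch[0] choose=3:
        H0 returns 2
        H1 returns 2
        H2 returns [2]
        H3 returns [[2]]
      branch[1] choose=1:
        H0 returns 0
        H1 returns 0
        H2 returns [0]
        H3 returns [[0]]
= [[3], [1], [2], [0]]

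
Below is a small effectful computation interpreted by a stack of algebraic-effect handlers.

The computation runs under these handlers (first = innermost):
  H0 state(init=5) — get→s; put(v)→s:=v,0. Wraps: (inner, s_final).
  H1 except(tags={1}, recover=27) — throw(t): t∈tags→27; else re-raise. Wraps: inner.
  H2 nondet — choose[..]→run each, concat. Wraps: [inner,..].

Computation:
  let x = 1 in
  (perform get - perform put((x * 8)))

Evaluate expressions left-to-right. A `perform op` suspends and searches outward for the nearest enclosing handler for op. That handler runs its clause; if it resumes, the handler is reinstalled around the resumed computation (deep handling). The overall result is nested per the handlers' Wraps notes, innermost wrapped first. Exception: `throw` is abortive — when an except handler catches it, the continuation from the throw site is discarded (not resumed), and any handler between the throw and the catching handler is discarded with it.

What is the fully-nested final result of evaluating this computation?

Step-by-step:
get @ H0 ⇒ 5
put(8) @ H0 ⇒ s:=8
H0 returns (5, 8)
H1 returns (5, 8)
H2 returns [(5, 8)]
= [(5, 8)]

Answer: [(5, 8)]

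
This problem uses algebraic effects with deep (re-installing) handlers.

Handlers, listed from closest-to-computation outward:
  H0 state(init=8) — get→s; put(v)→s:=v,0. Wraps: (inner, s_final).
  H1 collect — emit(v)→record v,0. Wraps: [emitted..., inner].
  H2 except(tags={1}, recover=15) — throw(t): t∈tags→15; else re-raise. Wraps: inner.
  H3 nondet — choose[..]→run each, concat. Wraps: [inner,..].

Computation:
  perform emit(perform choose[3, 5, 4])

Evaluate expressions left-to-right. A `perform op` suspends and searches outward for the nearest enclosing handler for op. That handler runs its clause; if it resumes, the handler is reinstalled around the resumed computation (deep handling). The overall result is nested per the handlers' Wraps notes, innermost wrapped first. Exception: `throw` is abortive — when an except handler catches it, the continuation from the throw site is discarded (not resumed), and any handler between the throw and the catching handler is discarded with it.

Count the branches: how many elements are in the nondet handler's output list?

Answer: 3

Step-by-step:
choose[3, 5, 4] @ H3
  branch[0] choose=3:
    emit(3) @ H1 ⇒ out+=3
    H0 returns (0, 8)
    H1 returns [3, (0, 8)]
    H2 returns [3, (0, 8)]
    H3 returns [[3, (0, 8)]]
  branch[1] choose=5:
    emit(5) @ H1 ⇒ out+=5
    H0 returns (0, 8)
    H1 returns [5, (0, 8)]
    H2 returns [5, (0, 8)]
    H3 returns [[5, (0, 8)]]
  branch[2] choose=4:
    emit(4) @ H1 ⇒ out+=4
    H0 returns (0, 8)
    H1 returns [4, (0, 8)]
    H2 returns [4, (0, 8)]
    H3 returns [[4, (0, 8)]]
= [[3, (0, 8)], [5, (0, 8)], [4, (0, 8)]]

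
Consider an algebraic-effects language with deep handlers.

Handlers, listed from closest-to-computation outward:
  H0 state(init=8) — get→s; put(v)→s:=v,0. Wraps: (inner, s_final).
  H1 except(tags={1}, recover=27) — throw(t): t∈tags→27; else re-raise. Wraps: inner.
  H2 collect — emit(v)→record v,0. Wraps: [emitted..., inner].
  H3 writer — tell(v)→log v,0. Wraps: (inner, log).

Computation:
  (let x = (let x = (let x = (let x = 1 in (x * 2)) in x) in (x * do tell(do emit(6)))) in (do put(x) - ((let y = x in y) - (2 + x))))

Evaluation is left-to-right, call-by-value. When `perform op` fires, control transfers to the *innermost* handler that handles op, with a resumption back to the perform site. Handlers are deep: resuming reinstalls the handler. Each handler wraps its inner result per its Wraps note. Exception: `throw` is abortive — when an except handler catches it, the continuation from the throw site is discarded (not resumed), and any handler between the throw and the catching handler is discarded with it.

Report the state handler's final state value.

Answer: 0

Evaluation trace:
emit(6) @ H2 ⇒ out+=6
tell(0) @ H3 ⇒ log+=0
put(0) @ H0 ⇒ s:=0
H0 returns (2, 0)
H1 returns (2, 0)
H2 returns [6, (2, 0)]
H3 returns ([6, (2, 0)], (0))
= ([6, (2, 0)], (0))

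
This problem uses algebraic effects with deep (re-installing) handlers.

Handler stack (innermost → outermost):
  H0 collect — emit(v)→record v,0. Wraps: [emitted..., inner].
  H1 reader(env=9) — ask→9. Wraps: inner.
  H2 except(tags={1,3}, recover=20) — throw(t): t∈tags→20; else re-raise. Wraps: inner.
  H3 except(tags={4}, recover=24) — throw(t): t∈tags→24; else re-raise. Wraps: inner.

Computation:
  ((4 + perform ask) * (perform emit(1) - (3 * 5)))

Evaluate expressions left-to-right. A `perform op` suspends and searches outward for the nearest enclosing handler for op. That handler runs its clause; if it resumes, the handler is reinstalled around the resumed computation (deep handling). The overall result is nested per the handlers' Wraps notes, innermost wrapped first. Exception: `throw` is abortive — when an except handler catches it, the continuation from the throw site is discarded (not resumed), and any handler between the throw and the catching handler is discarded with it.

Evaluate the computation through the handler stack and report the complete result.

Answer: [1, -195]

Evaluation trace:
ask @ H1 ⇒ 9
emit(1) @ H0 ⇒ out+=1
H0 returns [1, -195]
H1 returns [1, -195]
H2 returns [1, -195]
H3 returns [1, -195]
= [1, -195]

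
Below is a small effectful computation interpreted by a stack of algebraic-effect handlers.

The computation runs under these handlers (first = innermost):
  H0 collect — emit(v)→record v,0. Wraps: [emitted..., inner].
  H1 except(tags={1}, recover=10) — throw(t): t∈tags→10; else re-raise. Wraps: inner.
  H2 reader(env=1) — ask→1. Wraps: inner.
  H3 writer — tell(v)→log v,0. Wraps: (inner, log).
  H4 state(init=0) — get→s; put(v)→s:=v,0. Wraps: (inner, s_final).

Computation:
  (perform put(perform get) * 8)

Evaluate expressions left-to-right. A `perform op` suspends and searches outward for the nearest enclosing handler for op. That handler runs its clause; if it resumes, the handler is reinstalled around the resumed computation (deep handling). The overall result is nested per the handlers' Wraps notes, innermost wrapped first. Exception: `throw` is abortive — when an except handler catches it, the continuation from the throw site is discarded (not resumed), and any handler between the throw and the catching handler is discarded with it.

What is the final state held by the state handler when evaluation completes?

Answer: 0

Step-by-step:
get @ H4 ⇒ 0
put(0) @ H4 ⇒ s:=0
H0 returns [0]
H1 returns [0]
H2 returns [0]
H3 returns ([0], ())
H4 returns (([0], ()), 0)
= (([0], ()), 0)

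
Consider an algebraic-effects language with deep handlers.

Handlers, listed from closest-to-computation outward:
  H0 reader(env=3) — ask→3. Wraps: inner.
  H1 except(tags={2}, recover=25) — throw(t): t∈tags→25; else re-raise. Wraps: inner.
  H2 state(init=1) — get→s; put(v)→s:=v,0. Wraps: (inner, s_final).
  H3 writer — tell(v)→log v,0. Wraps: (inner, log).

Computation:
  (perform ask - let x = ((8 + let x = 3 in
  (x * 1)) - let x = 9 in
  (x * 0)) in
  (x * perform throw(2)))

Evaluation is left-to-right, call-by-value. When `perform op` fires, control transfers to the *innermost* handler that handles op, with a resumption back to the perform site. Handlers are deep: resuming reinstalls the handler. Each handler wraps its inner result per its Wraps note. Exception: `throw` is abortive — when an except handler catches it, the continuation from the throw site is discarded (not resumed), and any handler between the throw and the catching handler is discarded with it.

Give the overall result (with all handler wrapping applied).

Step-by-step:
ask @ H0 ⇒ 3
throw(2) @ H1 caught ⇒ 25
H2 returns (25, 1)
H3 returns ((25, 1), ())
= ((25, 1), ())

Answer: ((25, 1), ())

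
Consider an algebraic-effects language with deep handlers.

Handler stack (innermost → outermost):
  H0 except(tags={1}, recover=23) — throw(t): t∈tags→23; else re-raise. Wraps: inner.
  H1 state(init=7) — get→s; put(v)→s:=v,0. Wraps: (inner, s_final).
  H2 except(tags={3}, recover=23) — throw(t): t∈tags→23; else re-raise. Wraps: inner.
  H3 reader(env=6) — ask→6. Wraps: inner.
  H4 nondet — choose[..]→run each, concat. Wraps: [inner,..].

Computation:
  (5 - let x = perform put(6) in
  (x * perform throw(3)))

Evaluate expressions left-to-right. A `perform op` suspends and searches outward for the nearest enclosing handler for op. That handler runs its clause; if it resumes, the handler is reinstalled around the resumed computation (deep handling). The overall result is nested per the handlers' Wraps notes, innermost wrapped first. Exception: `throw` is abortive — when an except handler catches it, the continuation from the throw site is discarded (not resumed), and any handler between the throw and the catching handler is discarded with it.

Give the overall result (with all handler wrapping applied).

Answer: [23]

Working:
put(6) @ H1 ⇒ s:=6
throw(3) @ H0 re-raised
throw(3) @ H2 caught ⇒ 23
H3 returns 23
H4 returns [23]
= [23]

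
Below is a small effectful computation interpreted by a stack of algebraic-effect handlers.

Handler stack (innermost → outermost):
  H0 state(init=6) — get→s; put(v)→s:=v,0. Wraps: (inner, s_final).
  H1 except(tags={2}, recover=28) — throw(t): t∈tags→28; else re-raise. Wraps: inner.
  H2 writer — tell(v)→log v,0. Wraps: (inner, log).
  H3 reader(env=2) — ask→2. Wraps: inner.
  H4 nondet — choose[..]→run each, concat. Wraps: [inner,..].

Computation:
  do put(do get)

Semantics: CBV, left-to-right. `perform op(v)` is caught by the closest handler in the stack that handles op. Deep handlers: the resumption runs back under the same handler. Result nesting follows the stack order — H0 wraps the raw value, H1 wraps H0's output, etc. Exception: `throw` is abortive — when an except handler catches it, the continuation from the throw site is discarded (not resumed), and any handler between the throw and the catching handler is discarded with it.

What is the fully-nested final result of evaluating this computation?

Answer: [((0, 6), ())]

Working:
get @ H0 ⇒ 6
put(6) @ H0 ⇒ s:=6
H0 returns (0, 6)
H1 returns (0, 6)
H2 returns ((0, 6), ())
H3 returns ((0, 6), ())
H4 returns [((0, 6), ())]
= [((0, 6), ())]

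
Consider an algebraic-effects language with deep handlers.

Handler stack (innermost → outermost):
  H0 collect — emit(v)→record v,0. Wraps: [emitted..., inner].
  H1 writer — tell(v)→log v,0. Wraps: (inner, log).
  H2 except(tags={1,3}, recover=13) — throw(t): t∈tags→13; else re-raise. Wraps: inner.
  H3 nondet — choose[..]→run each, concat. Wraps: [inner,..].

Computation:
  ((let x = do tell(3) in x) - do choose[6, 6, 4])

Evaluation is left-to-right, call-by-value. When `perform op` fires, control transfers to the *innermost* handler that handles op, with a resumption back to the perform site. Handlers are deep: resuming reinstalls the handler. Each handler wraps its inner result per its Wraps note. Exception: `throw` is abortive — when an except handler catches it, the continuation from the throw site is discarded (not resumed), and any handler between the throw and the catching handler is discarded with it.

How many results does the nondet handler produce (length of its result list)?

Answer: 3

Step-by-step:
tell(3) @ H1 ⇒ log+=3
choose[6, 6, 4] @ H3
  branch[0] choose=6:
    H0 returns [-6]
    H1 returns ([-6], (3))
    H2 returns ([-6], (3))
    H3 returns [([-6], (3))]
  branch[1] choose=6:
    H0 returns [-6]
    H1 returns ([-6], (3))
    H2 returns ([-6], (3))
    H3 returns [([-6], (3))]
  branch[2] choose=4:
    H0 returns [-4]
    H1 returns ([-4], (3))
    H2 returns ([-4], (3))
    H3 returns [([-4], (3))]
= [([-6], (3)), ([-6], (3)), ([-4], (3))]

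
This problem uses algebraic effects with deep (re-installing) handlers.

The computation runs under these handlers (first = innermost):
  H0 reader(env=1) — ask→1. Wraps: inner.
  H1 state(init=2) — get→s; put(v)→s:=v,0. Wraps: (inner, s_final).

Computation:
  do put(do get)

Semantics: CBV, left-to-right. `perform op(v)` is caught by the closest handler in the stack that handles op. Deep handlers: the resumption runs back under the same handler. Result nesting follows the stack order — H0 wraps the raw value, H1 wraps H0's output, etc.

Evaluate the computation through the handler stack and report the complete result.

Step-by-step:
get @ H1 ⇒ 2
put(2) @ H1 ⇒ s:=2
H0 returns 0
H1 returns (0, 2)
= (0, 2)

Answer: (0, 2)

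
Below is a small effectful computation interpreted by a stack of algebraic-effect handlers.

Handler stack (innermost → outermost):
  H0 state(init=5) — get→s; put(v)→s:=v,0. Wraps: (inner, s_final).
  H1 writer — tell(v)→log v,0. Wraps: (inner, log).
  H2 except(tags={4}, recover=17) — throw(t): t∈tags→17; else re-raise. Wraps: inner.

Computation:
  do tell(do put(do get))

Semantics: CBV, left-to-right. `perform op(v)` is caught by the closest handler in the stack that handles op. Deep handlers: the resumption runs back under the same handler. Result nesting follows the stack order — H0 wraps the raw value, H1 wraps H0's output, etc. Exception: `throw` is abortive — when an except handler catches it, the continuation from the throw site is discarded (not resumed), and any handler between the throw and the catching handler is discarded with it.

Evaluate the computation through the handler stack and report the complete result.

Step-by-step:
get @ H0 ⇒ 5
put(5) @ H0 ⇒ s:=5
tell(0) @ H1 ⇒ log+=0
H0 returns (0, 5)
H1 returns ((0, 5), (0))
H2 returns ((0, 5), (0))
= ((0, 5), (0))

Answer: ((0, 5), (0))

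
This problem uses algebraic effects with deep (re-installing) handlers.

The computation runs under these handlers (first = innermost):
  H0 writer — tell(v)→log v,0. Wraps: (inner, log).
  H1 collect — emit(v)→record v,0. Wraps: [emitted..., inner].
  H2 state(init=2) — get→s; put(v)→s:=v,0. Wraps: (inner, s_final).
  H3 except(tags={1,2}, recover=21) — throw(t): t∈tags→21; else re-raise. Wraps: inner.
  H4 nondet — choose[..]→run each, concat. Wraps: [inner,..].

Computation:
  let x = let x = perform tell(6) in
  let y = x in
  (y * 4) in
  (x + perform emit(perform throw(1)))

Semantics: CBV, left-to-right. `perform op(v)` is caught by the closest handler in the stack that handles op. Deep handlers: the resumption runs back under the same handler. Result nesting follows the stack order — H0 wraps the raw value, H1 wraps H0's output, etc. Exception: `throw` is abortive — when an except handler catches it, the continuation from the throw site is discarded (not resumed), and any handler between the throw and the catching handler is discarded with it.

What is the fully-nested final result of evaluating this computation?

Answer: [21]

Step-by-step:
tell(6) @ H0 ⇒ log+=6
throw(1) @ H3 caught ⇒ 21
H4 returns [21]
= [21]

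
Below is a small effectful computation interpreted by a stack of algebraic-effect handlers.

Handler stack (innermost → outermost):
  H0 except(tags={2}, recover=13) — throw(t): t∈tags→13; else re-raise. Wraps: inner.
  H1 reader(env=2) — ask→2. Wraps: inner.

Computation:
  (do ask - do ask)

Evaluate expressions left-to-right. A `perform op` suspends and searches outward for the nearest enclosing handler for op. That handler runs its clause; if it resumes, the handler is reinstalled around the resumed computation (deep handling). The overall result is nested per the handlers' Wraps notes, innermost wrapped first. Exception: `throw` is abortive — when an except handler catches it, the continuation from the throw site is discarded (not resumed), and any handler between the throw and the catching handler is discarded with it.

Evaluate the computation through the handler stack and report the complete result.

Evaluation trace:
ask @ H1 ⇒ 2
ask @ H1 ⇒ 2
H0 returns 0
H1 returns 0
= 0

Answer: 0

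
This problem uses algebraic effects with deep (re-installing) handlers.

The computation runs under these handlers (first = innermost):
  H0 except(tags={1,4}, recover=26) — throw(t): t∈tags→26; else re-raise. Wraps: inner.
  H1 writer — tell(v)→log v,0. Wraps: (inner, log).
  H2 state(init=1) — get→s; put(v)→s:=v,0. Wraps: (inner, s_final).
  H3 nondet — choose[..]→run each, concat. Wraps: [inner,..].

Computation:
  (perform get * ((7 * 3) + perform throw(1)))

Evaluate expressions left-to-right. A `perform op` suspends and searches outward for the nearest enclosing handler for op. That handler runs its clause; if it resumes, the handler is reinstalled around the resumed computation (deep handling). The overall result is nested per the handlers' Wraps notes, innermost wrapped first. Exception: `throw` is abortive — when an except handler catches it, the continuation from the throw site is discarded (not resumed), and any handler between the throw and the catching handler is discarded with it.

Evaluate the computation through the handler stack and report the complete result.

Working:
get @ H2 ⇒ 1
throw(1) @ H0 caught ⇒ 26
H1 returns (26, ())
H2 returns ((26, ()), 1)
H3 returns [((26, ()), 1)]
= [((26, ()), 1)]

Answer: [((26, ()), 1)]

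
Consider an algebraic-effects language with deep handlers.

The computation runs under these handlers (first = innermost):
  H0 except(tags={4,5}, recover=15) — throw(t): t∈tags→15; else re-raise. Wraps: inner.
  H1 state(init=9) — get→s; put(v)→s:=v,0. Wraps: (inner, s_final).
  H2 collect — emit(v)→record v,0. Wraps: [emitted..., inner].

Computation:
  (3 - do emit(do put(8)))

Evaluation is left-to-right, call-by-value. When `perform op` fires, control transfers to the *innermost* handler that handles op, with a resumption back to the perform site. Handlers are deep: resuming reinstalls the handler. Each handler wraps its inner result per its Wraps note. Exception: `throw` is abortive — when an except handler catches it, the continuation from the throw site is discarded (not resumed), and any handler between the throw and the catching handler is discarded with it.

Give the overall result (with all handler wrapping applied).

Answer: [0, (3, 8)]

Step-by-step:
put(8) @ H1 ⇒ s:=8
emit(0) @ H2 ⇒ out+=0
H0 returns 3
H1 returns (3, 8)
H2 returns [0, (3, 8)]
= [0, (3, 8)]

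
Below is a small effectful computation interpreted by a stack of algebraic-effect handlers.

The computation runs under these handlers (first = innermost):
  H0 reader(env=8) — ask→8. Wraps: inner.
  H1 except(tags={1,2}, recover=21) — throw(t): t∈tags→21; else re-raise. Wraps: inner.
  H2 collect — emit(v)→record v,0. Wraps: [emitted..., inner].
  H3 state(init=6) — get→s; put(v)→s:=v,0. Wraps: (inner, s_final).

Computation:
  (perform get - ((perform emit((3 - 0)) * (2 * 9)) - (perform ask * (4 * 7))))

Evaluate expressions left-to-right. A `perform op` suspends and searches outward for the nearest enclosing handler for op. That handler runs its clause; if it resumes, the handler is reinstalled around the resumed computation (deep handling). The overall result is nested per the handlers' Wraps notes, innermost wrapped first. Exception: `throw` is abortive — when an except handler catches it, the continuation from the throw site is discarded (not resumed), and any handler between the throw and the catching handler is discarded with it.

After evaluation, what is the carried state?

Working:
get @ H3 ⇒ 6
emit(3) @ H2 ⇒ out+=3
ask @ H0 ⇒ 8
H0 returns 230
H1 returns 230
H2 returns [3, 230]
H3 returns ([3, 230], 6)
= ([3, 230], 6)

Answer: 6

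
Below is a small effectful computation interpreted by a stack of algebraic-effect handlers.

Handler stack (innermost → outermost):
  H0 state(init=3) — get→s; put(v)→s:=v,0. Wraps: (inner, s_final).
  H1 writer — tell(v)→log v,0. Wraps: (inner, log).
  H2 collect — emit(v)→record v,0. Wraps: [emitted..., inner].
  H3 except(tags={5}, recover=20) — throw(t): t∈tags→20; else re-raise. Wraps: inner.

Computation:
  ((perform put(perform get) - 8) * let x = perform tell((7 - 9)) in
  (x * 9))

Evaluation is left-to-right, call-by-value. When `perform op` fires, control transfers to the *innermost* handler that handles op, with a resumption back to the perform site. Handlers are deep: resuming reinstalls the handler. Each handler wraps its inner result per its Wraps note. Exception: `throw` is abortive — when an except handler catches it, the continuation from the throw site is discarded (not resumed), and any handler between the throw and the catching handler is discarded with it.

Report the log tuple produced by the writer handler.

Answer: (-2)

Working:
get @ H0 ⇒ 3
put(3) @ H0 ⇒ s:=3
tell(-2) @ H1 ⇒ log+=-2
H0 returns (0, 3)
H1 returns ((0, 3), (-2))
H2 returns [((0, 3), (-2))]
H3 returns [((0, 3), (-2))]
= [((0, 3), (-2))]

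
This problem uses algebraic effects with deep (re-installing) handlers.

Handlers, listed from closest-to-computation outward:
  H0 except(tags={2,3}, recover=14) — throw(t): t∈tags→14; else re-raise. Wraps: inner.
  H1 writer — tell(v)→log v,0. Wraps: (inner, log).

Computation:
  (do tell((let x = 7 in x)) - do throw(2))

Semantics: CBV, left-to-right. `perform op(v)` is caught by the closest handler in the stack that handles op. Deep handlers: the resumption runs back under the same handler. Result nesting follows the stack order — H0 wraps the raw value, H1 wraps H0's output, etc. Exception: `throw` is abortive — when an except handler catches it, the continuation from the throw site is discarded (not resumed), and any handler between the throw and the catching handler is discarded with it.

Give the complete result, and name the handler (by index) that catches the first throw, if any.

Answer: (14, (7)) ; first throw caught by: H0

Working:
tell(7) @ H1 ⇒ log+=7
throw(2) @ H0 caught ⇒ 14
H1 returns (14, (7))
= (14, (7))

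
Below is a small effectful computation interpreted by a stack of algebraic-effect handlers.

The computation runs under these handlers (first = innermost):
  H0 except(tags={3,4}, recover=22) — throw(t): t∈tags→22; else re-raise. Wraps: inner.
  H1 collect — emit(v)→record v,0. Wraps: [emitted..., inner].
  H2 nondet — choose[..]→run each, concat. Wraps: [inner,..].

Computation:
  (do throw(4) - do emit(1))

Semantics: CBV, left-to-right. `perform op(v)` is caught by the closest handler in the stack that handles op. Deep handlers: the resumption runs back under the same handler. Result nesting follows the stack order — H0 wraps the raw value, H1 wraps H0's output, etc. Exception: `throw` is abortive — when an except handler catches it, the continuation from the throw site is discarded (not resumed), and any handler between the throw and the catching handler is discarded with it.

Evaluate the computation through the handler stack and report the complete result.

Evaluation trace:
throw(4) @ H0 caught ⇒ 22
H1 returns [22]
H2 returns [[22]]
= [[22]]

Answer: [[22]]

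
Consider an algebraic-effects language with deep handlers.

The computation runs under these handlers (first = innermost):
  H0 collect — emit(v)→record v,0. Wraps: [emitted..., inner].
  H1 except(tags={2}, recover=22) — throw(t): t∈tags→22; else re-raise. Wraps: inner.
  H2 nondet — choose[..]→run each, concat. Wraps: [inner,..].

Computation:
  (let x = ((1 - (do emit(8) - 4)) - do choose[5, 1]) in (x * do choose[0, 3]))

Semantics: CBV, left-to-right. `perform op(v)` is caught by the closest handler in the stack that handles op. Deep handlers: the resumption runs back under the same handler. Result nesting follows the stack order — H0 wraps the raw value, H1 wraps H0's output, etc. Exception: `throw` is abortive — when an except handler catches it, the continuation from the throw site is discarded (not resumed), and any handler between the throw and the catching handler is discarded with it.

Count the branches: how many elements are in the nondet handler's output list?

Step-by-step:
emit(8) @ H0 ⇒ out+=8
choose[5, 1] @ H2
  branch[0] choose=5:
    choose[0, 3] @ H2
      branch[0] choose=0:
        H0 returns [8, 0]
        H1 returns [8, 0]
        H2 returns [[8, 0]]
      branch[1] choose=3:
        H0 returns [8, 0]
        H1 returns [8, 0]
        H2 returns [[8, 0]]
  branch[1] choose=1:
    choose[0, 3] @ H2
      branch[0] choose=0:
        H0 returns [8, 0]
        H1 returns [8, 0]
        H2 returns [[8, 0]]
      branch[1] choose=3:
        H0 returns [8, 12]
        H1 returns [8, 12]
        H2 returns [[8, 12]]
= [[8, 0], [8, 0], [8, 0], [8, 12]]

Answer: 4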